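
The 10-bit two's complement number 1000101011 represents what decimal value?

MSB is 1, so the value is negative. Find the magnitude:
1. Invert bits:  0111010100
2. Add 1:        0111010101  = 469
3. Apply sign:   -469

Answer: -469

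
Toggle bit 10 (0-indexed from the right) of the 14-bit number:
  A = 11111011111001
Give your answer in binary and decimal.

Mask = 1 << 10 = 00010000000000
Bit 10 of A is 1; XOR with the mask flips it to 0.
  11111011111001
^ 00010000000000
----------------
  11101011111001

Answer: 11101011111001 (15097)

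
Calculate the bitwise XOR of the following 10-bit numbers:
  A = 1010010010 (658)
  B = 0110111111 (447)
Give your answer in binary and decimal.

Apply ^ to each column (1 where bits differ):
  1010010010
^ 0110111111
------------
  1100101101

Answer: 1100101101 (813)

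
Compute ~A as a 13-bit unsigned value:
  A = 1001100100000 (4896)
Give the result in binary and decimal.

Flip each bit (0->1, 1->0):
  1001100100000
  0110011011111

Answer: 0110011011111 (3295)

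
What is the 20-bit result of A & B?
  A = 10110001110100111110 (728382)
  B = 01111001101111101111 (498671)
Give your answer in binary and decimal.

Apply & to each column (1 only where both bits are 1):
  10110001110100111110
& 01111001101111101111
----------------------
  00110001100100101110

Answer: 00110001100100101110 (203054)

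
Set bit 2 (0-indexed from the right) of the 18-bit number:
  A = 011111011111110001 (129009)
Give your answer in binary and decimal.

Mask = 1 << 2 = 000000000000000100
Bit 2 of A is 0, so OR-ing with the mask flips it to 1.
  011111011111110001
| 000000000000000100
--------------------
  011111011111110101

Answer: 011111011111110101 (129013)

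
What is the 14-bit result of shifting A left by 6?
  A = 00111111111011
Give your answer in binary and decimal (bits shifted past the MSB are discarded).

Shift left by 6: drop the top 6 bit(s), append 6 zero(s) on the right.
  00111111111011  ->  discard [001111], keep [11111011], append 000000
= 11111011000000

Answer: 11111011000000 (16064)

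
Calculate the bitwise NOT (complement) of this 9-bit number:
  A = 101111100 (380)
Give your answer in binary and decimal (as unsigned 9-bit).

Flip each bit (0->1, 1->0):
  101111100
  010000011

Answer: 010000011 (131)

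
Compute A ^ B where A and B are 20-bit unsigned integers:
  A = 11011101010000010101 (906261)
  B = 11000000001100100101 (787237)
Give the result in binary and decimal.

Apply ^ to each column (1 where bits differ):
  11011101010000010101
^ 11000000001100100101
----------------------
  00011101011100110000

Answer: 00011101011100110000 (120624)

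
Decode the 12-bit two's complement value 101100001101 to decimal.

MSB is 1, so the value is negative. Find the magnitude:
1. Invert bits:  010011110010
2. Add 1:        010011110011  = 1267
3. Apply sign:   -1267

Answer: -1267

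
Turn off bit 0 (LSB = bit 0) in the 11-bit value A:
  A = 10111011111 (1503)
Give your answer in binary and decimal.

Mask = ~(1 << 0) = 11111111110
Bit 0 of A is 1, so AND-ing with the mask clears it to 0.
  10111011111
& 11111111110
-------------
  10111011110

Answer: 10111011110 (1502)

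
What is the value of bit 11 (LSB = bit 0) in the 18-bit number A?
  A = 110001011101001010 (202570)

Bit 11 is the 12th from the right.
  110001011101001010
        ^
That bit is 0.

Answer: 0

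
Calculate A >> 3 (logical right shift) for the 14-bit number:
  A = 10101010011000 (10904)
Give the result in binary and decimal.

Logical shift right by 3: drop the bottom 3 bit(s), prepend 3 zero(s) on the left.
  10101010011000  ->  keep [10101010011], discard [000], prepend 000
= 00010101010011

Answer: 00010101010011 (1363)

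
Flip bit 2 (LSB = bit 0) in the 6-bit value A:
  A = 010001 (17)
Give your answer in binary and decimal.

Mask = 1 << 2 = 000100
Bit 2 of A is 0; XOR with the mask flips it to 1.
  010001
^ 000100
--------
  010101

Answer: 010101 (21)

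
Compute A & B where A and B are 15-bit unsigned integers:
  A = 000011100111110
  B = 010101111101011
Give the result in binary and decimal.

Apply & to each column (1 only where both bits are 1):
  000011100111110
& 010101111101011
-----------------
  000001100101010

Answer: 000001100101010 (810)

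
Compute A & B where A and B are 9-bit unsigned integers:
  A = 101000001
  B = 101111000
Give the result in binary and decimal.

Apply & to each column (1 only where both bits are 1):
  101000001
& 101111000
-----------
  101000000

Answer: 101000000 (320)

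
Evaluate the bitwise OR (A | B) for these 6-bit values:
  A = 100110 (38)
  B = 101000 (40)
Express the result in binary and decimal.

Apply | to each column (1 where either bit is 1):
  100110
| 101000
--------
  101110

Answer: 101110 (46)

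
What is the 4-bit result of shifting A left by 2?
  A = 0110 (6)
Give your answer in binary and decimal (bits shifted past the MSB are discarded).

Shift left by 2: drop the top 2 bit(s), append 2 zero(s) on the right.
  0110  ->  discard [01], keep [10], append 00
= 1000

Answer: 1000 (8)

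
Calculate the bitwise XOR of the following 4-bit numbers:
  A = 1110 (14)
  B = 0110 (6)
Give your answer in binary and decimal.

Apply ^ to each column (1 where bits differ):
  1110
^ 0110
------
  1000

Answer: 1000 (8)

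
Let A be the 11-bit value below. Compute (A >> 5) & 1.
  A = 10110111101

Bit 5 is the 6th from the right.
  10110111101
       ^
That bit is 1.

Answer: 1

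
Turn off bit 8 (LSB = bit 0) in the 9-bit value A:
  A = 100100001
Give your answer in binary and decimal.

Mask = ~(1 << 8) = 011111111
Bit 8 of A is 1, so AND-ing with the mask clears it to 0.
  100100001
& 011111111
-----------
  000100001

Answer: 000100001 (33)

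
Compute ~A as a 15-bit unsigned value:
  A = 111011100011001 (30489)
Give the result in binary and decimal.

Flip each bit (0->1, 1->0):
  111011100011001
  000100011100110

Answer: 000100011100110 (2278)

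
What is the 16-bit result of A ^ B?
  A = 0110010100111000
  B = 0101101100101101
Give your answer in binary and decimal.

Apply ^ to each column (1 where bits differ):
  0110010100111000
^ 0101101100101101
------------------
  0011111000010101

Answer: 0011111000010101 (15893)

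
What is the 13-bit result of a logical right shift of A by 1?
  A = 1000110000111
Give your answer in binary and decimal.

Logical shift right by 1: drop the bottom 1 bit(s), prepend 1 zero(s) on the left.
  1000110000111  ->  keep [100011000011], discard [1], prepend 0
= 0100011000011

Answer: 0100011000011 (2243)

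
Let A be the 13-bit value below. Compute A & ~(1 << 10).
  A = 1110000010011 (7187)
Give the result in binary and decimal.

Mask = ~(1 << 10) = 1101111111111
Bit 10 of A is 1, so AND-ing with the mask clears it to 0.
  1110000010011
& 1101111111111
---------------
  1100000010011

Answer: 1100000010011 (6163)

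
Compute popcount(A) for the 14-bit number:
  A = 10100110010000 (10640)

10100110010000
1-bits at positions (from bit 0 = LSB): 4, 7, 8, 11, 13
Count = 5

Answer: 5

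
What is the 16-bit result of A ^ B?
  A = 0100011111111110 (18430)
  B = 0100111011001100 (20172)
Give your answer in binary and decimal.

Apply ^ to each column (1 where bits differ):
  0100011111111110
^ 0100111011001100
------------------
  0000100100110010

Answer: 0000100100110010 (2354)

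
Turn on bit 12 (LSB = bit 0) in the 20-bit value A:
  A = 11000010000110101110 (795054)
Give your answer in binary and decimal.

Mask = 1 << 12 = 00000001000000000000
Bit 12 of A is 0, so OR-ing with the mask flips it to 1.
  11000010000110101110
| 00000001000000000000
----------------------
  11000011000110101110

Answer: 11000011000110101110 (799150)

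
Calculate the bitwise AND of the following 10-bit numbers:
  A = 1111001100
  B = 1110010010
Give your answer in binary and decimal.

Apply & to each column (1 only where both bits are 1):
  1111001100
& 1110010010
------------
  1110000000

Answer: 1110000000 (896)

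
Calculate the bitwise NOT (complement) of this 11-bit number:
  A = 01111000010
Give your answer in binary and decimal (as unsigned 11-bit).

Flip each bit (0->1, 1->0):
  01111000010
  10000111101

Answer: 10000111101 (1085)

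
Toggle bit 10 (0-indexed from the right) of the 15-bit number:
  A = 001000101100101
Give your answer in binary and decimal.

Mask = 1 << 10 = 000010000000000
Bit 10 of A is 0; XOR with the mask flips it to 1.
  001000101100101
^ 000010000000000
-----------------
  001010101100101

Answer: 001010101100101 (5477)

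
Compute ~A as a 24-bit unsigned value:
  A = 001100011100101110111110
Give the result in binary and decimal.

Flip each bit (0->1, 1->0):
  001100011100101110111110
  110011100011010001000001

Answer: 110011100011010001000001 (13513793)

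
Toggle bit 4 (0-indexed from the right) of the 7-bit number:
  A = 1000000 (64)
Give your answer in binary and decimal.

Mask = 1 << 4 = 0010000
Bit 4 of A is 0; XOR with the mask flips it to 1.
  1000000
^ 0010000
---------
  1010000

Answer: 1010000 (80)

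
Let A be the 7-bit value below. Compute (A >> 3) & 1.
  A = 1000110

Bit 3 is the 4th from the right.
  1000110
     ^
That bit is 0.

Answer: 0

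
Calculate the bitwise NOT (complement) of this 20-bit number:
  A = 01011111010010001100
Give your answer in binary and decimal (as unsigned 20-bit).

Flip each bit (0->1, 1->0):
  01011111010010001100
  10100000101101110011

Answer: 10100000101101110011 (658291)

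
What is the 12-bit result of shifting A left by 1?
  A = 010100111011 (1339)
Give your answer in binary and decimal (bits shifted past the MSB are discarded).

Shift left by 1: drop the top 1 bit(s), append 1 zero(s) on the right.
  010100111011  ->  discard [0], keep [10100111011], append 0
= 101001110110

Answer: 101001110110 (2678)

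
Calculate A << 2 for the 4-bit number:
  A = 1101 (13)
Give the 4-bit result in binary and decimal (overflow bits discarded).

Shift left by 2: drop the top 2 bit(s), append 2 zero(s) on the right.
  1101  ->  discard [11], keep [01], append 00
= 0100

Answer: 0100 (4)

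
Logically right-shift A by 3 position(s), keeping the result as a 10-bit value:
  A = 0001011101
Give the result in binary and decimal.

Logical shift right by 3: drop the bottom 3 bit(s), prepend 3 zero(s) on the left.
  0001011101  ->  keep [0001011], discard [101], prepend 000
= 0000001011

Answer: 0000001011 (11)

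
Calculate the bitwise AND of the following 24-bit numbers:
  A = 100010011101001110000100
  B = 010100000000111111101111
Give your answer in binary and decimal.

Apply & to each column (1 only where both bits are 1):
  100010011101001110000100
& 010100000000111111101111
--------------------------
  000000000000001110000100

Answer: 000000000000001110000100 (900)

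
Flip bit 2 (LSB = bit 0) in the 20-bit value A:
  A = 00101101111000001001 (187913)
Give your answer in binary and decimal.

Mask = 1 << 2 = 00000000000000000100
Bit 2 of A is 0; XOR with the mask flips it to 1.
  00101101111000001001
^ 00000000000000000100
----------------------
  00101101111000001101

Answer: 00101101111000001101 (187917)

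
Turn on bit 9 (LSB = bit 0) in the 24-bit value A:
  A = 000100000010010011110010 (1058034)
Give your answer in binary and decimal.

Mask = 1 << 9 = 000000000000001000000000
Bit 9 of A is 0, so OR-ing with the mask flips it to 1.
  000100000010010011110010
| 000000000000001000000000
--------------------------
  000100000010011011110010

Answer: 000100000010011011110010 (1058546)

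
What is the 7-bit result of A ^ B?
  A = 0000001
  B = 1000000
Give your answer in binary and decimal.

Apply ^ to each column (1 where bits differ):
  0000001
^ 1000000
---------
  1000001

Answer: 1000001 (65)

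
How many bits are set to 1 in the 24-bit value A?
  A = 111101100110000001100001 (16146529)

111101100110000001100001
1-bits at positions (from bit 0 = LSB): 0, 5, 6, 13, 14, 17, 18, 20, 21, 22, 23
Count = 11

Answer: 11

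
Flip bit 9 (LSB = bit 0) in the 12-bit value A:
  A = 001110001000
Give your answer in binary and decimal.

Mask = 1 << 9 = 001000000000
Bit 9 of A is 1; XOR with the mask flips it to 0.
  001110001000
^ 001000000000
--------------
  000110001000

Answer: 000110001000 (392)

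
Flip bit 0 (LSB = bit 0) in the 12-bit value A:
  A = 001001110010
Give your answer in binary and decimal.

Mask = 1 << 0 = 000000000001
Bit 0 of A is 0; XOR with the mask flips it to 1.
  001001110010
^ 000000000001
--------------
  001001110011

Answer: 001001110011 (627)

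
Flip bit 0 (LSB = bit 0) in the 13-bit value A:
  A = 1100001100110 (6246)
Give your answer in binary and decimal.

Mask = 1 << 0 = 0000000000001
Bit 0 of A is 0; XOR with the mask flips it to 1.
  1100001100110
^ 0000000000001
---------------
  1100001100111

Answer: 1100001100111 (6247)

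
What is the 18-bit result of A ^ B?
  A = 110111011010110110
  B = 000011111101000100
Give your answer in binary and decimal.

Apply ^ to each column (1 where bits differ):
  110111011010110110
^ 000011111101000100
--------------------
  110100100111110010

Answer: 110100100111110010 (215538)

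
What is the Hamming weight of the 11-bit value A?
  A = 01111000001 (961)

01111000001
1-bits at positions (from bit 0 = LSB): 0, 6, 7, 8, 9
Count = 5

Answer: 5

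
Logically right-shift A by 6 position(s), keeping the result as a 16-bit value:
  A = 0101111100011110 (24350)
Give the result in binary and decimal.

Logical shift right by 6: drop the bottom 6 bit(s), prepend 6 zero(s) on the left.
  0101111100011110  ->  keep [0101111100], discard [011110], prepend 000000
= 0000000101111100

Answer: 0000000101111100 (380)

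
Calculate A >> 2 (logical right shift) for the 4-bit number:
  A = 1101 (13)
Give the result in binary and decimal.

Logical shift right by 2: drop the bottom 2 bit(s), prepend 2 zero(s) on the left.
  1101  ->  keep [11], discard [01], prepend 00
= 0011

Answer: 0011 (3)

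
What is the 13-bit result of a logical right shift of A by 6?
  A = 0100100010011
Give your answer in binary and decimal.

Logical shift right by 6: drop the bottom 6 bit(s), prepend 6 zero(s) on the left.
  0100100010011  ->  keep [0100100], discard [010011], prepend 000000
= 0000000100100

Answer: 0000000100100 (36)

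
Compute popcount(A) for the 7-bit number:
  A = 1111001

1111001
1-bits at positions (from bit 0 = LSB): 0, 3, 4, 5, 6
Count = 5

Answer: 5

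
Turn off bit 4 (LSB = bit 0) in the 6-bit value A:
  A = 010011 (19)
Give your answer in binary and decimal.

Mask = ~(1 << 4) = 101111
Bit 4 of A is 1, so AND-ing with the mask clears it to 0.
  010011
& 101111
--------
  000011

Answer: 000011 (3)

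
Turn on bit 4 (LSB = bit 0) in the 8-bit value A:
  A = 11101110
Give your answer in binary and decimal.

Mask = 1 << 4 = 00010000
Bit 4 of A is 0, so OR-ing with the mask flips it to 1.
  11101110
| 00010000
----------
  11111110

Answer: 11111110 (254)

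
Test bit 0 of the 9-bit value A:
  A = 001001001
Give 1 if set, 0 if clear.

Bit 0 is the 1st from the right.
  001001001
          ^
That bit is 1.

Answer: 1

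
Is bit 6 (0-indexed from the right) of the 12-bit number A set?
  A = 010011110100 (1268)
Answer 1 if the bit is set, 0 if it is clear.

Bit 6 is the 7th from the right.
  010011110100
       ^
That bit is 1.

Answer: 1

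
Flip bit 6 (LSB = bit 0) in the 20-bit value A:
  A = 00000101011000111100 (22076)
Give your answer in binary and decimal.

Mask = 1 << 6 = 00000000000001000000
Bit 6 of A is 0; XOR with the mask flips it to 1.
  00000101011000111100
^ 00000000000001000000
----------------------
  00000101011001111100

Answer: 00000101011001111100 (22140)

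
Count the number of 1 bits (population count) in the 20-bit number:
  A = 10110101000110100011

10110101000110100011
1-bits at positions (from bit 0 = LSB): 0, 1, 5, 7, 8, 12, 14, 16, 17, 19
Count = 10

Answer: 10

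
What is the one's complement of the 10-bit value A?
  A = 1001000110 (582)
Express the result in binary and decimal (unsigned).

Flip each bit (0->1, 1->0):
  1001000110
  0110111001

Answer: 0110111001 (441)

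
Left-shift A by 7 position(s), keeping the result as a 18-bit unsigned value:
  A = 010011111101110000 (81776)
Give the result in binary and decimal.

Shift left by 7: drop the top 7 bit(s), append 7 zero(s) on the right.
  010011111101110000  ->  discard [0100111], keep [11101110000], append 0000000
= 111011100000000000

Answer: 111011100000000000 (243712)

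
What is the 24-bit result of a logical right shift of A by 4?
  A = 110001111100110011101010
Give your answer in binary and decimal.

Logical shift right by 4: drop the bottom 4 bit(s), prepend 4 zero(s) on the left.
  110001111100110011101010  ->  keep [11000111110011001110], discard [1010], prepend 0000
= 000011000111110011001110

Answer: 000011000111110011001110 (818382)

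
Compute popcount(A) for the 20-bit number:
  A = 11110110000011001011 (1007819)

11110110000011001011
1-bits at positions (from bit 0 = LSB): 0, 1, 3, 6, 7, 13, 14, 16, 17, 18, 19
Count = 11

Answer: 11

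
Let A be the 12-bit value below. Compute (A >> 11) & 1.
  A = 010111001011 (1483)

Bit 11 is the 12th from the right.
  010111001011
  ^
That bit is 0.

Answer: 0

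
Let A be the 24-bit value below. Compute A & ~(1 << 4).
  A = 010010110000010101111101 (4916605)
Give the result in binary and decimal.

Mask = ~(1 << 4) = 111111111111111111101111
Bit 4 of A is 1, so AND-ing with the mask clears it to 0.
  010010110000010101111101
& 111111111111111111101111
--------------------------
  010010110000010101101101

Answer: 010010110000010101101101 (4916589)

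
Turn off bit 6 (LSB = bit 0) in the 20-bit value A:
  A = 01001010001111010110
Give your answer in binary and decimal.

Mask = ~(1 << 6) = 11111111111110111111
Bit 6 of A is 1, so AND-ing with the mask clears it to 0.
  01001010001111010110
& 11111111111110111111
----------------------
  01001010001110010110

Answer: 01001010001110010110 (304022)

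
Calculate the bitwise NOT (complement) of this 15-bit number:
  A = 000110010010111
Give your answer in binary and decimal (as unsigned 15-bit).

Flip each bit (0->1, 1->0):
  000110010010111
  111001101101000

Answer: 111001101101000 (29544)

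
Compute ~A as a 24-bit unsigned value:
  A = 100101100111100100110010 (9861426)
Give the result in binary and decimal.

Flip each bit (0->1, 1->0):
  100101100111100100110010
  011010011000011011001101

Answer: 011010011000011011001101 (6915789)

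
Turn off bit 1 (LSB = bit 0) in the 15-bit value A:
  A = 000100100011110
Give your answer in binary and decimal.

Mask = ~(1 << 1) = 111111111111101
Bit 1 of A is 1, so AND-ing with the mask clears it to 0.
  000100100011110
& 111111111111101
-----------------
  000100100011100

Answer: 000100100011100 (2332)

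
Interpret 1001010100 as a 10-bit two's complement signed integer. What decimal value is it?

MSB is 1, so the value is negative. Find the magnitude:
1. Invert bits:  0110101011
2. Add 1:        0110101100  = 428
3. Apply sign:   -428

Answer: -428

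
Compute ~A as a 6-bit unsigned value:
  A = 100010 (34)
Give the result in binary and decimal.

Flip each bit (0->1, 1->0):
  100010
  011101

Answer: 011101 (29)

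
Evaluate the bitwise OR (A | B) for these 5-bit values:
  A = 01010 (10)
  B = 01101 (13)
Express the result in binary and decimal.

Apply | to each column (1 where either bit is 1):
  01010
| 01101
-------
  01111

Answer: 01111 (15)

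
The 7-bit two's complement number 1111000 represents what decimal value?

MSB is 1, so the value is negative. Find the magnitude:
1. Invert bits:  0000111
2. Add 1:        0001000  = 8
3. Apply sign:   -8

Answer: -8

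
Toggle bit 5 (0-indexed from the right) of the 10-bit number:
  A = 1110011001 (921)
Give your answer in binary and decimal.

Mask = 1 << 5 = 0000100000
Bit 5 of A is 0; XOR with the mask flips it to 1.
  1110011001
^ 0000100000
------------
  1110111001

Answer: 1110111001 (953)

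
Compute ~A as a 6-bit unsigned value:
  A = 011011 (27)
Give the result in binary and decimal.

Flip each bit (0->1, 1->0):
  011011
  100100

Answer: 100100 (36)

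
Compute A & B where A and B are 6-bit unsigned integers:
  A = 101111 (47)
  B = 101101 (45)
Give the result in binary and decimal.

Apply & to each column (1 only where both bits are 1):
  101111
& 101101
--------
  101101

Answer: 101101 (45)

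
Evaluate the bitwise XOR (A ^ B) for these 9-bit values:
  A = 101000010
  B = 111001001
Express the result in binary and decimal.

Apply ^ to each column (1 where bits differ):
  101000010
^ 111001001
-----------
  010001011

Answer: 010001011 (139)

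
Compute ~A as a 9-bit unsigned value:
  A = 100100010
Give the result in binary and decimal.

Flip each bit (0->1, 1->0):
  100100010
  011011101

Answer: 011011101 (221)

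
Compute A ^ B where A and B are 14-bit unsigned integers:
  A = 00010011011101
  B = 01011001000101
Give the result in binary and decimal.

Apply ^ to each column (1 where bits differ):
  00010011011101
^ 01011001000101
----------------
  01001010011000

Answer: 01001010011000 (4760)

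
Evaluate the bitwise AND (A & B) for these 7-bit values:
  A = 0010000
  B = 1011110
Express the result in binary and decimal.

Apply & to each column (1 only where both bits are 1):
  0010000
& 1011110
---------
  0010000

Answer: 0010000 (16)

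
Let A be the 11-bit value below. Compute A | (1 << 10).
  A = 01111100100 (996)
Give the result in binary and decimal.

Mask = 1 << 10 = 10000000000
Bit 10 of A is 0, so OR-ing with the mask flips it to 1.
  01111100100
| 10000000000
-------------
  11111100100

Answer: 11111100100 (2020)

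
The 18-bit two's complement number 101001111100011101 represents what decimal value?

MSB is 1, so the value is negative. Find the magnitude:
1. Invert bits:  010110000011100010
2. Add 1:        010110000011100011  = 90339
3. Apply sign:   -90339

Answer: -90339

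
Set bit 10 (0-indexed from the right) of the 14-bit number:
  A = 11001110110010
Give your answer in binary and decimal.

Mask = 1 << 10 = 00010000000000
Bit 10 of A is 0, so OR-ing with the mask flips it to 1.
  11001110110010
| 00010000000000
----------------
  11011110110010

Answer: 11011110110010 (14258)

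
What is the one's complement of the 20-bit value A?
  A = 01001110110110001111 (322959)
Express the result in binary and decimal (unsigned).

Flip each bit (0->1, 1->0):
  01001110110110001111
  10110001001001110000

Answer: 10110001001001110000 (725616)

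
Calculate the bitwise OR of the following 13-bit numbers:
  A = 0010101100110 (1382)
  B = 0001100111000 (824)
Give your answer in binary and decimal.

Apply | to each column (1 where either bit is 1):
  0010101100110
| 0001100111000
---------------
  0011101111110

Answer: 0011101111110 (1918)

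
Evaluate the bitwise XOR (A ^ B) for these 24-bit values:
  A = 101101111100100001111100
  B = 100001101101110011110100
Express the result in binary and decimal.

Apply ^ to each column (1 where bits differ):
  101101111100100001111100
^ 100001101101110011110100
--------------------------
  001100010001010010001000

Answer: 001100010001010010001000 (3216520)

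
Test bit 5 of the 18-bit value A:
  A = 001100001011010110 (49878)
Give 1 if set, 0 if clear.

Bit 5 is the 6th from the right.
  001100001011010110
              ^
That bit is 0.

Answer: 0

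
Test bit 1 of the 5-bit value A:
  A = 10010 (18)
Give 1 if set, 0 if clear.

Bit 1 is the 2nd from the right.
  10010
     ^
That bit is 1.

Answer: 1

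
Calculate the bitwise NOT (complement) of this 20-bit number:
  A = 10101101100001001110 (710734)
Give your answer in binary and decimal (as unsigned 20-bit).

Flip each bit (0->1, 1->0):
  10101101100001001110
  01010010011110110001

Answer: 01010010011110110001 (337841)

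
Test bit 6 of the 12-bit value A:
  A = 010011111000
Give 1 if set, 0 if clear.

Bit 6 is the 7th from the right.
  010011111000
       ^
That bit is 1.

Answer: 1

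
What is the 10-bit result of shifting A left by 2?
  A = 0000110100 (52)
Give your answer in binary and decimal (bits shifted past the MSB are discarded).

Shift left by 2: drop the top 2 bit(s), append 2 zero(s) on the right.
  0000110100  ->  discard [00], keep [00110100], append 00
= 0011010000

Answer: 0011010000 (208)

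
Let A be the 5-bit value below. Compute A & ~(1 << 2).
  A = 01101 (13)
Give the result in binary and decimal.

Mask = ~(1 << 2) = 11011
Bit 2 of A is 1, so AND-ing with the mask clears it to 0.
  01101
& 11011
-------
  01001

Answer: 01001 (9)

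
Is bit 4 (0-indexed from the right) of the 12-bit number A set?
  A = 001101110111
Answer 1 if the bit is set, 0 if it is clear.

Bit 4 is the 5th from the right.
  001101110111
         ^
That bit is 1.

Answer: 1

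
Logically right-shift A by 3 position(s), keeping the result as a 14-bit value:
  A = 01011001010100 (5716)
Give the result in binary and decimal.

Logical shift right by 3: drop the bottom 3 bit(s), prepend 3 zero(s) on the left.
  01011001010100  ->  keep [01011001010], discard [100], prepend 000
= 00001011001010

Answer: 00001011001010 (714)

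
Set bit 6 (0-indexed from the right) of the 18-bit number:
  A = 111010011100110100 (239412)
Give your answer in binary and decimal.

Mask = 1 << 6 = 000000000001000000
Bit 6 of A is 0, so OR-ing with the mask flips it to 1.
  111010011100110100
| 000000000001000000
--------------------
  111010011101110100

Answer: 111010011101110100 (239476)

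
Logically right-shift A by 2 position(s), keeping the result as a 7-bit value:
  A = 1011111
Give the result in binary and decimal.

Logical shift right by 2: drop the bottom 2 bit(s), prepend 2 zero(s) on the left.
  1011111  ->  keep [10111], discard [11], prepend 00
= 0010111

Answer: 0010111 (23)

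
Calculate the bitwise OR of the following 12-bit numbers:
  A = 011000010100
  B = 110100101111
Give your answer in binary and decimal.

Apply | to each column (1 where either bit is 1):
  011000010100
| 110100101111
--------------
  111100111111

Answer: 111100111111 (3903)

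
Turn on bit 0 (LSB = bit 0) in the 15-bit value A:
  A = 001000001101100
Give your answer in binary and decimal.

Mask = 1 << 0 = 000000000000001
Bit 0 of A is 0, so OR-ing with the mask flips it to 1.
  001000001101100
| 000000000000001
-----------------
  001000001101101

Answer: 001000001101101 (4205)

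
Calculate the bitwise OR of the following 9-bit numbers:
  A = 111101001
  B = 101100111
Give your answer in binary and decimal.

Apply | to each column (1 where either bit is 1):
  111101001
| 101100111
-----------
  111101111

Answer: 111101111 (495)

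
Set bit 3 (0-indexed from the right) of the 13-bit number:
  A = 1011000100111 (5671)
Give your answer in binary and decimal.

Mask = 1 << 3 = 0000000001000
Bit 3 of A is 0, so OR-ing with the mask flips it to 1.
  1011000100111
| 0000000001000
---------------
  1011000101111

Answer: 1011000101111 (5679)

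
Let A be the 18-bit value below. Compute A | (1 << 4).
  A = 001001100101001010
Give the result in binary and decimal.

Mask = 1 << 4 = 000000000000010000
Bit 4 of A is 0, so OR-ing with the mask flips it to 1.
  001001100101001010
| 000000000000010000
--------------------
  001001100101011010

Answer: 001001100101011010 (39258)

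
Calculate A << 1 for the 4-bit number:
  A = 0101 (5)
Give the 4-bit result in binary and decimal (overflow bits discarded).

Shift left by 1: drop the top 1 bit(s), append 1 zero(s) on the right.
  0101  ->  discard [0], keep [101], append 0
= 1010

Answer: 1010 (10)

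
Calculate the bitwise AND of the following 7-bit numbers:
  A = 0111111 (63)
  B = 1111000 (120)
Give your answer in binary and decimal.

Apply & to each column (1 only where both bits are 1):
  0111111
& 1111000
---------
  0111000

Answer: 0111000 (56)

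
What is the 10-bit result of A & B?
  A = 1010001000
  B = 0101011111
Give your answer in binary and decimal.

Apply & to each column (1 only where both bits are 1):
  1010001000
& 0101011111
------------
  0000001000

Answer: 0000001000 (8)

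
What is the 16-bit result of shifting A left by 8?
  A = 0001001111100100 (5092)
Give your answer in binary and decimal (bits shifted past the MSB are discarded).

Shift left by 8: drop the top 8 bit(s), append 8 zero(s) on the right.
  0001001111100100  ->  discard [00010011], keep [11100100], append 00000000
= 1110010000000000

Answer: 1110010000000000 (58368)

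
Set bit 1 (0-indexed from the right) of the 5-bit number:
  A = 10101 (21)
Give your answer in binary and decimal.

Mask = 1 << 1 = 00010
Bit 1 of A is 0, so OR-ing with the mask flips it to 1.
  10101
| 00010
-------
  10111

Answer: 10111 (23)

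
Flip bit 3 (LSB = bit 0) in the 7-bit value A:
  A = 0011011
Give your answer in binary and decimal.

Mask = 1 << 3 = 0001000
Bit 3 of A is 1; XOR with the mask flips it to 0.
  0011011
^ 0001000
---------
  0010011

Answer: 0010011 (19)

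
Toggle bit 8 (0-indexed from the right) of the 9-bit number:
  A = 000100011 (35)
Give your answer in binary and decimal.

Mask = 1 << 8 = 100000000
Bit 8 of A is 0; XOR with the mask flips it to 1.
  000100011
^ 100000000
-----------
  100100011

Answer: 100100011 (291)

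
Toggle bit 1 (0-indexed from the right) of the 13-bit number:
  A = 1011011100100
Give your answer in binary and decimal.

Mask = 1 << 1 = 0000000000010
Bit 1 of A is 0; XOR with the mask flips it to 1.
  1011011100100
^ 0000000000010
---------------
  1011011100110

Answer: 1011011100110 (5862)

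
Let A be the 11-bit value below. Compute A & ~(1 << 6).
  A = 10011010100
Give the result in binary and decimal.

Mask = ~(1 << 6) = 11110111111
Bit 6 of A is 1, so AND-ing with the mask clears it to 0.
  10011010100
& 11110111111
-------------
  10010010100

Answer: 10010010100 (1172)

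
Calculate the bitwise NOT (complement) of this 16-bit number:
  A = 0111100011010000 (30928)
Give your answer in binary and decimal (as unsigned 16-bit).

Flip each bit (0->1, 1->0):
  0111100011010000
  1000011100101111

Answer: 1000011100101111 (34607)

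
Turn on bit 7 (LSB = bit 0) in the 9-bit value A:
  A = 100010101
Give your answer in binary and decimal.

Mask = 1 << 7 = 010000000
Bit 7 of A is 0, so OR-ing with the mask flips it to 1.
  100010101
| 010000000
-----------
  110010101

Answer: 110010101 (405)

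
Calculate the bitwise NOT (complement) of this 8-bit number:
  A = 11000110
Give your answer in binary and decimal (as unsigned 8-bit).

Flip each bit (0->1, 1->0):
  11000110
  00111001

Answer: 00111001 (57)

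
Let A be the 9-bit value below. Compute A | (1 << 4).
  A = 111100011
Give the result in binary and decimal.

Mask = 1 << 4 = 000010000
Bit 4 of A is 0, so OR-ing with the mask flips it to 1.
  111100011
| 000010000
-----------
  111110011

Answer: 111110011 (499)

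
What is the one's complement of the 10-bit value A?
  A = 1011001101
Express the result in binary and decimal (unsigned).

Flip each bit (0->1, 1->0):
  1011001101
  0100110010

Answer: 0100110010 (306)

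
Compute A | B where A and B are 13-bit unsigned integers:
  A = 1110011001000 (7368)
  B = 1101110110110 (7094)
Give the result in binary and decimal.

Apply | to each column (1 where either bit is 1):
  1110011001000
| 1101110110110
---------------
  1111111111110

Answer: 1111111111110 (8190)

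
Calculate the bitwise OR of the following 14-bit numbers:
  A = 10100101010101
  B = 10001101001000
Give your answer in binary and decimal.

Apply | to each column (1 where either bit is 1):
  10100101010101
| 10001101001000
----------------
  10101101011101

Answer: 10101101011101 (11101)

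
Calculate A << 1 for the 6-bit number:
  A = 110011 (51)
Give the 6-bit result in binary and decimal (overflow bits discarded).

Shift left by 1: drop the top 1 bit(s), append 1 zero(s) on the right.
  110011  ->  discard [1], keep [10011], append 0
= 100110

Answer: 100110 (38)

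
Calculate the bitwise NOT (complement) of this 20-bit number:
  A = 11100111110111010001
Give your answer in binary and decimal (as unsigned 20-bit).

Flip each bit (0->1, 1->0):
  11100111110111010001
  00011000001000101110

Answer: 00011000001000101110 (98862)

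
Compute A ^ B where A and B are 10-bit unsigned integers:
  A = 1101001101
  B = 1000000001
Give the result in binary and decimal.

Apply ^ to each column (1 where bits differ):
  1101001101
^ 1000000001
------------
  0101001100

Answer: 0101001100 (332)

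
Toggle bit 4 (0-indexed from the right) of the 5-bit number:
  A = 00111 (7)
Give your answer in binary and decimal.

Mask = 1 << 4 = 10000
Bit 4 of A is 0; XOR with the mask flips it to 1.
  00111
^ 10000
-------
  10111

Answer: 10111 (23)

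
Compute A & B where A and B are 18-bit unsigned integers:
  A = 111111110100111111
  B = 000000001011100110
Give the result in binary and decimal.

Apply & to each column (1 only where both bits are 1):
  111111110100111111
& 000000001011100110
--------------------
  000000000000100110

Answer: 000000000000100110 (38)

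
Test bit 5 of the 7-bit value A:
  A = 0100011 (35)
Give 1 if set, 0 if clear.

Bit 5 is the 6th from the right.
  0100011
   ^
That bit is 1.

Answer: 1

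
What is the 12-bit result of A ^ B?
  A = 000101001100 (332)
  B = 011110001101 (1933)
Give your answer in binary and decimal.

Apply ^ to each column (1 where bits differ):
  000101001100
^ 011110001101
--------------
  011011000001

Answer: 011011000001 (1729)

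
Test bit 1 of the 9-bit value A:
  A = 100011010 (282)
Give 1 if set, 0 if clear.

Bit 1 is the 2nd from the right.
  100011010
         ^
That bit is 1.

Answer: 1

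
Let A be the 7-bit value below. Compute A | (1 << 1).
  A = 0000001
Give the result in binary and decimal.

Mask = 1 << 1 = 0000010
Bit 1 of A is 0, so OR-ing with the mask flips it to 1.
  0000001
| 0000010
---------
  0000011

Answer: 0000011 (3)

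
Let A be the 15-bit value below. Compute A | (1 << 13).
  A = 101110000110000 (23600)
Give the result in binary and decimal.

Mask = 1 << 13 = 010000000000000
Bit 13 of A is 0, so OR-ing with the mask flips it to 1.
  101110000110000
| 010000000000000
-----------------
  111110000110000

Answer: 111110000110000 (31792)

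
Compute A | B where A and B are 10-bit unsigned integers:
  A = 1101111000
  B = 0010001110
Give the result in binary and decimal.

Apply | to each column (1 where either bit is 1):
  1101111000
| 0010001110
------------
  1111111110

Answer: 1111111110 (1022)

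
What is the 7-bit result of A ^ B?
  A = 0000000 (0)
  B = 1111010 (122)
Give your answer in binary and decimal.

Apply ^ to each column (1 where bits differ):
  0000000
^ 1111010
---------
  1111010

Answer: 1111010 (122)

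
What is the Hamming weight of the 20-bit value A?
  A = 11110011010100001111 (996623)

11110011010100001111
1-bits at positions (from bit 0 = LSB): 0, 1, 2, 3, 8, 10, 12, 13, 16, 17, 18, 19
Count = 12

Answer: 12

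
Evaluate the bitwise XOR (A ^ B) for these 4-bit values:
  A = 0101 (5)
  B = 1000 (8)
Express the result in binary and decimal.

Apply ^ to each column (1 where bits differ):
  0101
^ 1000
------
  1101

Answer: 1101 (13)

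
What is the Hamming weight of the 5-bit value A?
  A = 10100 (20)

10100
1-bits at positions (from bit 0 = LSB): 2, 4
Count = 2

Answer: 2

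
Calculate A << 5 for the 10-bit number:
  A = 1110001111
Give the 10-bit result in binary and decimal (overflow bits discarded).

Shift left by 5: drop the top 5 bit(s), append 5 zero(s) on the right.
  1110001111  ->  discard [11100], keep [01111], append 00000
= 0111100000

Answer: 0111100000 (480)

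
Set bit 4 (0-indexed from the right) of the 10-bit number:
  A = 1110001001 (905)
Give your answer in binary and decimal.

Mask = 1 << 4 = 0000010000
Bit 4 of A is 0, so OR-ing with the mask flips it to 1.
  1110001001
| 0000010000
------------
  1110011001

Answer: 1110011001 (921)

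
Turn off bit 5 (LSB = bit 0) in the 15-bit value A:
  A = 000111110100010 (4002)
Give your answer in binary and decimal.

Mask = ~(1 << 5) = 111111111011111
Bit 5 of A is 1, so AND-ing with the mask clears it to 0.
  000111110100010
& 111111111011111
-----------------
  000111110000010

Answer: 000111110000010 (3970)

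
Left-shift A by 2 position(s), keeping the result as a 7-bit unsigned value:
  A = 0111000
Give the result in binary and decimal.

Shift left by 2: drop the top 2 bit(s), append 2 zero(s) on the right.
  0111000  ->  discard [01], keep [11000], append 00
= 1100000

Answer: 1100000 (96)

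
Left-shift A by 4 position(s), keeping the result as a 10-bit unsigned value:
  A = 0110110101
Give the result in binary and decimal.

Shift left by 4: drop the top 4 bit(s), append 4 zero(s) on the right.
  0110110101  ->  discard [0110], keep [110101], append 0000
= 1101010000

Answer: 1101010000 (848)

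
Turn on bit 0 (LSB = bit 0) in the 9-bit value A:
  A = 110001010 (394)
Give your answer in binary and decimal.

Mask = 1 << 0 = 000000001
Bit 0 of A is 0, so OR-ing with the mask flips it to 1.
  110001010
| 000000001
-----------
  110001011

Answer: 110001011 (395)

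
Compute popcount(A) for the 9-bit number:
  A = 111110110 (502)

111110110
1-bits at positions (from bit 0 = LSB): 1, 2, 4, 5, 6, 7, 8
Count = 7

Answer: 7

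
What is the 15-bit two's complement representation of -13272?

1. Binary of +13272:  011001111011000
2. Invert bits:     100110000100111
3. Add 1:           100110000101000

Answer: 100110000101000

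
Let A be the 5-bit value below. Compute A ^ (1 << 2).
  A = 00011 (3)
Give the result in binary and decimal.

Mask = 1 << 2 = 00100
Bit 2 of A is 0; XOR with the mask flips it to 1.
  00011
^ 00100
-------
  00111

Answer: 00111 (7)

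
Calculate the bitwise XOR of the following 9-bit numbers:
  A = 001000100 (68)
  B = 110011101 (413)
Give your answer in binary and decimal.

Apply ^ to each column (1 where bits differ):
  001000100
^ 110011101
-----------
  111011001

Answer: 111011001 (473)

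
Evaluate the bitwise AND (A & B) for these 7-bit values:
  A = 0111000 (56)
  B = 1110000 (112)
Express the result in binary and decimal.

Apply & to each column (1 only where both bits are 1):
  0111000
& 1110000
---------
  0110000

Answer: 0110000 (48)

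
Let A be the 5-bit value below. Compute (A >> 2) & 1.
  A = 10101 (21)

Bit 2 is the 3rd from the right.
  10101
    ^
That bit is 1.

Answer: 1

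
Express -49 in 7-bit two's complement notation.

1. Binary of +49:  0110001
2. Invert bits:     1001110
3. Add 1:           1001111

Answer: 1001111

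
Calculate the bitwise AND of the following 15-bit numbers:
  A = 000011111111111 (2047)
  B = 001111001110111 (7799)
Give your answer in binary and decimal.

Apply & to each column (1 only where both bits are 1):
  000011111111111
& 001111001110111
-----------------
  000011001110111

Answer: 000011001110111 (1655)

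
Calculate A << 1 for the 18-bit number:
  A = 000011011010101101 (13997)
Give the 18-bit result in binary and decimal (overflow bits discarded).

Shift left by 1: drop the top 1 bit(s), append 1 zero(s) on the right.
  000011011010101101  ->  discard [0], keep [00011011010101101], append 0
= 000110110101011010

Answer: 000110110101011010 (27994)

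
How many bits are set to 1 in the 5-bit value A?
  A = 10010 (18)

10010
1-bits at positions (from bit 0 = LSB): 1, 4
Count = 2

Answer: 2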